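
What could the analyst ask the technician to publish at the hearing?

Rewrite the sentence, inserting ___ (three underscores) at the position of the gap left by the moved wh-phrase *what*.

What could the analyst ask the technician to publish ___ at the hearing?

Underlying clause: The analyst could ask the technician to publish what at the hearing.
The filler 'what' is interpreted as the direct object of 'publish'. The gap is right after 'publish'.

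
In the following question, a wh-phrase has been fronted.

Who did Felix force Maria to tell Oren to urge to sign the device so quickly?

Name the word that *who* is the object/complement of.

urge

Before movement: Felix did force Maria to tell Oren to urge who to sign the device so quickly.
'who' is the direct object of 'urge'. Wh-movement fronts it, leaving a gap right after 'urge':
Who did Felix force Maria to tell Oren to urge ___ to sign the device so quickly?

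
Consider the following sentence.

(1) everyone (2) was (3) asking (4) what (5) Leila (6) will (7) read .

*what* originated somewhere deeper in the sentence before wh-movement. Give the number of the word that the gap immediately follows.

Underlying clause: Leila will read what.
'what' is the direct object of 'read'. It moves to the left edge, and the trace sits right after 'read':
Everyone was asking what Leila will read ___.
'read' is word 7.

7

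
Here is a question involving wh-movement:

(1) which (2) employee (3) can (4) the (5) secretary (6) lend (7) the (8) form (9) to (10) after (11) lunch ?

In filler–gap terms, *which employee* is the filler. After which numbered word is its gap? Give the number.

Before movement: The secretary can lend the form to which employee after lunch.
The filler 'which employee' is interpreted as the object of the preposition 'to' (recipient of 'lend'). Fronting leaves a gap immediately after 'to':
Which employee can the secretary lend the form to ___ after lunch?
'to' is word 9.

9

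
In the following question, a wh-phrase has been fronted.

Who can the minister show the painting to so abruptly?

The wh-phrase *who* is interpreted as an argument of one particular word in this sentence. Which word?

Before movement: The minister can show the painting to who so abruptly.
'who' functions as the object of the preposition 'to' (recipient of 'show'). Fronting leaves a gap immediately after 'to':
Who can the minister show the painting to ___ so abruptly?

to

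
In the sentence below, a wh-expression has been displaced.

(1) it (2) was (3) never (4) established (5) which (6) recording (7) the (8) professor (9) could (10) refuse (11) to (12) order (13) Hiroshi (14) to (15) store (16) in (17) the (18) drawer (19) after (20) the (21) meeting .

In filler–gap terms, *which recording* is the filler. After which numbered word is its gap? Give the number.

Before movement: The professor could refuse to order Hiroshi to store which recording in the drawer after the meeting.
'which recording' is the direct object of 'store'. Fronting leaves a gap immediately after 'store':
It was never established which recording the professor could refuse to order Hiroshi to store ___ in the drawer after the meeting.
'store' is word 15.

15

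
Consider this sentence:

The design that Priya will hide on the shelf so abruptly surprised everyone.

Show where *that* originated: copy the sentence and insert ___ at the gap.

'that' functions as the direct object of 'hide'. The gap is right after 'hide'.

The design that Priya will hide ___ on the shelf so abruptly surprised everyone.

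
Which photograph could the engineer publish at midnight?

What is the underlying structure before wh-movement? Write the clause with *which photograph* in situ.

The engineer could publish which photograph at midnight.

The filler 'which photograph' is interpreted as the direct object of 'publish'. Wh-movement fronts it, leaving a gap right after 'publish':
Which photograph could the engineer publish ___ at midnight?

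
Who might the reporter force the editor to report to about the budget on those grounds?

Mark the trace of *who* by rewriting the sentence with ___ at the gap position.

Who might the reporter force the editor to report to ___ about the budget on those grounds?

Before movement: The reporter might force the editor to report to who about the budget on those grounds.
'who' functions as the object of the preposition 'to'. The gap is right after 'to'.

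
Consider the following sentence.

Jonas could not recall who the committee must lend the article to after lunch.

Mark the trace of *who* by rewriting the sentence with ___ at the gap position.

In situ: The committee must lend the article to who after lunch.
The filler 'who' is interpreted as the object of the preposition 'to' (recipient of 'lend'). The gap is right after 'to'.

Jonas could not recall who the committee must lend the article to ___ after lunch.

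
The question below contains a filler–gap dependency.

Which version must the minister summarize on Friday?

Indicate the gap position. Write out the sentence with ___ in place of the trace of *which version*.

Underlying clause: The minister must summarize which version on Friday.
'which version' functions as the direct object of 'summarize'. The gap is right after 'summarize'.

Which version must the minister summarize ___ on Friday?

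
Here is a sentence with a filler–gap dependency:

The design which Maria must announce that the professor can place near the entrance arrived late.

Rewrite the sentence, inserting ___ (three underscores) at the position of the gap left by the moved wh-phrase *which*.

'which' functions as the direct object of 'place'. The gap is right after 'place'.

The design which Maria must announce that the professor can place ___ near the entrance arrived late.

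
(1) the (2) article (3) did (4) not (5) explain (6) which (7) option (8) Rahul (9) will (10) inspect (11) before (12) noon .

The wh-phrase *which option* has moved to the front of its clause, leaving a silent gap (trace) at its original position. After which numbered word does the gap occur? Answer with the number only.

Underlying clause: Rahul will inspect which option before noon.
The filler 'which option' is interpreted as the direct object of 'inspect'. Fronting leaves a gap immediately after 'inspect':
The article did not explain which option Rahul will inspect ___ before noon.
'inspect' is word 10.

10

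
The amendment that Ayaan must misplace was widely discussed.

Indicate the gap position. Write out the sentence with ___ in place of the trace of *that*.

The filler 'that' is interpreted as the direct object of 'misplace'. The gap is right after 'misplace'.

The amendment that Ayaan must misplace ___ was widely discussed.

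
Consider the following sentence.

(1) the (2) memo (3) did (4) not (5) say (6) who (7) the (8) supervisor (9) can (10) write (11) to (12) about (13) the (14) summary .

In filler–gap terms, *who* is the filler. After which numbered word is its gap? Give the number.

Pre-movement form: The supervisor can write to who about the summary.
The filler 'who' is interpreted as the object of the preposition 'to'. Wh-movement fronts it, leaving a gap right after 'to':
The memo did not say who the supervisor can write to ___ about the summary.
'to' is word 11.

11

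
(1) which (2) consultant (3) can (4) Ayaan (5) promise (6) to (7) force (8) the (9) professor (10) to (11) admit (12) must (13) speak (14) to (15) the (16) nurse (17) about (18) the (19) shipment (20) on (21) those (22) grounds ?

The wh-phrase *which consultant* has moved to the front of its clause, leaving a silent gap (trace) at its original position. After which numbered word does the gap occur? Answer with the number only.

11

Underlying clause: Ayaan can promise to force the professor to admit which consultant must speak to the nurse about the shipment on those grounds.
'which consultant' is the subject of the clause embedded under 'admit'. Wh-movement fronts it, leaving a gap right after 'admit':
Which consultant can Ayaan promise to force the professor to admit ___ must speak to the nurse about the shipment on those grounds?
'admit' is word 11.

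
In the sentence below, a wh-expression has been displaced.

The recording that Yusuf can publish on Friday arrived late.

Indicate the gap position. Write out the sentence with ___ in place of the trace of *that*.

'that' is the direct object of 'publish'. The gap is right after 'publish'.

The recording that Yusuf can publish ___ on Friday arrived late.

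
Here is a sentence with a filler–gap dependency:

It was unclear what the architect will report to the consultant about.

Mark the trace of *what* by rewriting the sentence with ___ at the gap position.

It was unclear what the architect will report to the consultant about ___.

Underlying clause: The architect will report to the consultant about what.
'what' is the object of the preposition 'about'. The gap is right after 'about'.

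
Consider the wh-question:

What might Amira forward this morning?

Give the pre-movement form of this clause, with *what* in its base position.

Amira might forward what this morning.

'what' functions as the direct object of 'forward'. Wh-movement fronts it, leaving a gap right after 'forward':
What might Amira forward ___ this morning?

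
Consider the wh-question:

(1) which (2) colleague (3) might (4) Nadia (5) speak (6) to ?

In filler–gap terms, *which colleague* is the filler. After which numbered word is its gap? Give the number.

6

In situ: Nadia might speak to which colleague.
The filler 'which colleague' is interpreted as the object of the preposition 'to'. It moves to the left edge, and the trace sits right after 'to':
Which colleague might Nadia speak to ___?
'to' is word 6.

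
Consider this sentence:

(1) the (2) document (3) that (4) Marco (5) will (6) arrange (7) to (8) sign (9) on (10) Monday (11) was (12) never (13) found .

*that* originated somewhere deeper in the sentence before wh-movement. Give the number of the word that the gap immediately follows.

8

'that' functions as the direct object of 'sign'. Fronting leaves a gap immediately after 'sign':
The document that Marco will arrange to sign ___ on Monday was never found.
'sign' is word 8.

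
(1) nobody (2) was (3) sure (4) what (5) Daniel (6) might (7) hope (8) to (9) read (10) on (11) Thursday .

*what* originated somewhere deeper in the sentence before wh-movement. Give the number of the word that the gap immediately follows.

9

Underlying clause: Daniel might hope to read what on Thursday.
'what' is the direct object of 'read'. It moves to the left edge, and the trace sits right after 'read':
Nobody was sure what Daniel might hope to read ___ on Thursday.
'read' is word 9.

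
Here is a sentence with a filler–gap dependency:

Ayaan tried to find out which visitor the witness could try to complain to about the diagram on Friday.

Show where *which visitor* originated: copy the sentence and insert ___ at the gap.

Underlying clause: The witness could try to complain to which visitor about the diagram on Friday.
'which visitor' functions as the object of the preposition 'to'. The gap is right after 'to'.

Ayaan tried to find out which visitor the witness could try to complain to ___ about the diagram on Friday.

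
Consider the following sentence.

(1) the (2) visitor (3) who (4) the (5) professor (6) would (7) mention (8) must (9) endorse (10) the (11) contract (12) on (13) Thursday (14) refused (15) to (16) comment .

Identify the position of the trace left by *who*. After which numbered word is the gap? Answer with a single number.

'who' is the subject of the clause embedded under 'mention'. Fronting leaves a gap immediately after 'mention':
The visitor who the professor would mention ___ must endorse the contract on Thursday refused to comment.
'mention' is word 7.

7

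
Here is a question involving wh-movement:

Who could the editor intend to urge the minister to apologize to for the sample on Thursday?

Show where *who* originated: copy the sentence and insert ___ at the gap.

Underlying clause: The editor could intend to urge the minister to apologize to who for the sample on Thursday.
The filler 'who' is interpreted as the object of the preposition 'to'. The gap is right after 'to'.

Who could the editor intend to urge the minister to apologize to ___ for the sample on Thursday?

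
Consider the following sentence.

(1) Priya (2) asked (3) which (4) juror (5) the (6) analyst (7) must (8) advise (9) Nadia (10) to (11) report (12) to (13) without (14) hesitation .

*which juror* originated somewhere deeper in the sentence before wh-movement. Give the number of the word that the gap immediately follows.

In situ: The analyst must advise Nadia to report to which juror without hesitation.
'which juror' functions as the object of the preposition 'to'. It moves to the left edge, and the trace sits right after 'to':
Priya asked which juror the analyst must advise Nadia to report to ___ without hesitation.
'to' is word 12.

12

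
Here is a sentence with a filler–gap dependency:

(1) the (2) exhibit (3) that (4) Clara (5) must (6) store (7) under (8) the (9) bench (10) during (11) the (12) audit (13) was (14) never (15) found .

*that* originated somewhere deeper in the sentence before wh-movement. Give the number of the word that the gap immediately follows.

6

'that' is the direct object of 'store'. Fronting leaves a gap immediately after 'store':
The exhibit that Clara must store ___ under the bench during the audit was never found.
'store' is word 6.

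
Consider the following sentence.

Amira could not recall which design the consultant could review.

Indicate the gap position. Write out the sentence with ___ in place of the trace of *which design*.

Pre-movement form: The consultant could review which design.
'which design' is the direct object of 'review'. The gap is right after 'review'.

Amira could not recall which design the consultant could review ___.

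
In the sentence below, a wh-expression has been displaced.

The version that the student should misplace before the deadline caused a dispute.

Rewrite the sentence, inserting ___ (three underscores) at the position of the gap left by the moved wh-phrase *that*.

'that' functions as the direct object of 'misplace'. The gap is right after 'misplace'.

The version that the student should misplace ___ before the deadline caused a dispute.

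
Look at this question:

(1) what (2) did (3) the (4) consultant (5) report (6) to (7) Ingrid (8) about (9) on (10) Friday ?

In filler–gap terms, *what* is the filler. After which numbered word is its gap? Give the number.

8

Underlying clause: The consultant did report to Ingrid about what on Friday.
'what' is the object of the preposition 'about'. It moves to the left edge, and the trace sits right after 'about':
What did the consultant report to Ingrid about ___ on Friday?
'about' is word 8.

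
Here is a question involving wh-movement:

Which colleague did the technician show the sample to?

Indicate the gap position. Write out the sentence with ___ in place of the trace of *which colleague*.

In situ: The technician did show the sample to which colleague.
'which colleague' is the object of the preposition 'to' (recipient of 'show'). The gap is right after 'to'.

Which colleague did the technician show the sample to ___?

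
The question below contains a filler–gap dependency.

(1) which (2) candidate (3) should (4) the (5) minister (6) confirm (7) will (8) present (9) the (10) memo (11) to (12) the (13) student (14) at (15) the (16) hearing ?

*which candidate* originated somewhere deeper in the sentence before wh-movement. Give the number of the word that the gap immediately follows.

In situ: The minister should confirm which candidate will present the memo to the student at the hearing.
The filler 'which candidate' is interpreted as the subject of the clause embedded under 'confirm'. It moves to the left edge, and the trace sits right after 'confirm':
Which candidate should the minister confirm ___ will present the memo to the student at the hearing?
'confirm' is word 6.

6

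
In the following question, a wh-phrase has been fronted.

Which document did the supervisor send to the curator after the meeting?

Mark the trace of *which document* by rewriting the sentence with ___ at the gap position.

Underlying clause: The supervisor did send which document to the curator after the meeting.
'which document' functions as the direct object of 'send'. The gap is right after 'send'.

Which document did the supervisor send ___ to the curator after the meeting?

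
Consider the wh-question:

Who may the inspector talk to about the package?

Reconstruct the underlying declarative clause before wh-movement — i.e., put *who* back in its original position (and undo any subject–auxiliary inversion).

'who' functions as the object of the preposition 'to'. It moves to the left edge, and the trace sits right after 'to':
Who may the inspector talk to ___ about the package?

The inspector may talk to who about the package.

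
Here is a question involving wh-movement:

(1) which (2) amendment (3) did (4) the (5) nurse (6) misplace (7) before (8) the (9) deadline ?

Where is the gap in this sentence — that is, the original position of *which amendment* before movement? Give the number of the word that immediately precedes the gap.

In situ: The nurse did misplace which amendment before the deadline.
'which amendment' is the direct object of 'misplace'. It moves to the left edge, and the trace sits right after 'misplace':
Which amendment did the nurse misplace ___ before the deadline?
'misplace' is word 6.

6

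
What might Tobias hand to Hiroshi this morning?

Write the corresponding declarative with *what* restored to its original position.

'what' is the direct object of 'hand'. It moves to the left edge, and the trace sits right after 'hand':
What might Tobias hand ___ to Hiroshi this morning?

Tobias might hand what to Hiroshi this morning.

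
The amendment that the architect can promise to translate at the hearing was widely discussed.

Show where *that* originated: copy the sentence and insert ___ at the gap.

The amendment that the architect can promise to translate ___ at the hearing was widely discussed.

'that' functions as the direct object of 'translate'. The gap is right after 'translate'.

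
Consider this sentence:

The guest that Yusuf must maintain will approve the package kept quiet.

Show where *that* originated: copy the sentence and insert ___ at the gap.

The guest that Yusuf must maintain ___ will approve the package kept quiet.

The filler 'that' is interpreted as the subject of the clause embedded under 'maintain'. The gap is right after 'maintain'.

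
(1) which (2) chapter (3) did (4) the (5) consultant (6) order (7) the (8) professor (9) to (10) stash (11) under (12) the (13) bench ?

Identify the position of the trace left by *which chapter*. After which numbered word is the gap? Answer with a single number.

Pre-movement form: The consultant did order the professor to stash which chapter under the bench.
'which chapter' is the direct object of 'stash'. It moves to the left edge, and the trace sits right after 'stash':
Which chapter did the consultant order the professor to stash ___ under the bench?
'stash' is word 10.

10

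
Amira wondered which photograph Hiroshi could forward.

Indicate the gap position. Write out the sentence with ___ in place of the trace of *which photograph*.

In situ: Hiroshi could forward which photograph.
The filler 'which photograph' is interpreted as the direct object of 'forward'. The gap is right after 'forward'.

Amira wondered which photograph Hiroshi could forward ___.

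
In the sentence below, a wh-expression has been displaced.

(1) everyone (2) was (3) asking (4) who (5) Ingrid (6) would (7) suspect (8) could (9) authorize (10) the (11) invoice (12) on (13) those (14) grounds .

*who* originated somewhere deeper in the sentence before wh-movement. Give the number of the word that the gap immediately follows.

Before movement: Ingrid would suspect who could authorize the invoice on those grounds.
The filler 'who' is interpreted as the subject of the clause embedded under 'suspect'. It moves to the left edge, and the trace sits right after 'suspect':
Everyone was asking who Ingrid would suspect ___ could authorize the invoice on those grounds.
'suspect' is word 7.

7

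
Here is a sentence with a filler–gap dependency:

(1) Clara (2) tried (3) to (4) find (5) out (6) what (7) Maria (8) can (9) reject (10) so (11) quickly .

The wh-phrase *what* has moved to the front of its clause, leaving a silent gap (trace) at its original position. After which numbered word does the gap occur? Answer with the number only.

9

Before movement: Maria can reject what so quickly.
'what' functions as the direct object of 'reject'. Wh-movement fronts it, leaving a gap right after 'reject':
Clara tried to find out what Maria can reject ___ so quickly.
'reject' is word 9.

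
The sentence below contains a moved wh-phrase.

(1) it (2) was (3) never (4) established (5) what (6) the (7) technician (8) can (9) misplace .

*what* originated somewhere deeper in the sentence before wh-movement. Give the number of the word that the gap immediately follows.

Underlying clause: The technician can misplace what.
'what' is the direct object of 'misplace'. Fronting leaves a gap immediately after 'misplace':
It was never established what the technician can misplace ___.
'misplace' is word 9.

9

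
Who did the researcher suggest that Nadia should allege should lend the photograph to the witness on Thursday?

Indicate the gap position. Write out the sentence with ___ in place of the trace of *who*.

Who did the researcher suggest that Nadia should allege ___ should lend the photograph to the witness on Thursday?

In situ: The researcher did suggest that Nadia should allege who should lend the photograph to the witness on Thursday.
The filler 'who' is interpreted as the subject of the clause embedded under 'allege'. The gap is right after 'allege'.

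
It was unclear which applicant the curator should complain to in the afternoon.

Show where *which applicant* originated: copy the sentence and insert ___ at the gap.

It was unclear which applicant the curator should complain to ___ in the afternoon.

Pre-movement form: The curator should complain to which applicant in the afternoon.
'which applicant' functions as the object of the preposition 'to'. The gap is right after 'to'.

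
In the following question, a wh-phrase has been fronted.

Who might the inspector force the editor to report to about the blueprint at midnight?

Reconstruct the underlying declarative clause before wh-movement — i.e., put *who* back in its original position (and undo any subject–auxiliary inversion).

The inspector might force the editor to report to who about the blueprint at midnight.

'who' is the object of the preposition 'to'. Fronting leaves a gap immediately after 'to':
Who might the inspector force the editor to report to ___ about the blueprint at midnight?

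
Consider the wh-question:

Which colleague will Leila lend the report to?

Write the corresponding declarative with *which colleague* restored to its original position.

'which colleague' is the object of the preposition 'to' (recipient of 'lend'). It moves to the left edge, and the trace sits right after 'to':
Which colleague will Leila lend the report to ___?

Leila will lend the report to which colleague.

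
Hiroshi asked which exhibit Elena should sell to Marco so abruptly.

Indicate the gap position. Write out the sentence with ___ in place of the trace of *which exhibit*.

In situ: Elena should sell which exhibit to Marco so abruptly.
The filler 'which exhibit' is interpreted as the direct object of 'sell'. The gap is right after 'sell'.

Hiroshi asked which exhibit Elena should sell ___ to Marco so abruptly.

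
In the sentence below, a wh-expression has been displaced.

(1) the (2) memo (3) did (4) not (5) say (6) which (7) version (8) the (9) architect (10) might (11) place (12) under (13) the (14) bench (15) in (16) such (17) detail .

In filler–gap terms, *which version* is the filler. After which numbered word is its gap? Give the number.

Pre-movement form: The architect might place which version under the bench in such detail.
'which version' functions as the direct object of 'place'. Fronting leaves a gap immediately after 'place':
The memo did not say which version the architect might place ___ under the bench in such detail.
'place' is word 11.

11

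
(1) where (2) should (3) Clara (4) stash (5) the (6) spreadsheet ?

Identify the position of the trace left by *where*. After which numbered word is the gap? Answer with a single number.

6

In situ: Clara should stash the spreadsheet where.
The filler 'where' is interpreted as the locative complement of 'stash'. It moves to the left edge, and the trace sits right after 'spreadsheet':
Where should Clara stash the spreadsheet ___?
'spreadsheet' is word 6.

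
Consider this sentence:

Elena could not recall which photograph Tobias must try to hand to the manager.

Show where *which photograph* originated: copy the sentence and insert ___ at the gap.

Underlying clause: Tobias must try to hand which photograph to the manager.
'which photograph' is the direct object of 'hand'. The gap is right after 'hand'.

Elena could not recall which photograph Tobias must try to hand ___ to the manager.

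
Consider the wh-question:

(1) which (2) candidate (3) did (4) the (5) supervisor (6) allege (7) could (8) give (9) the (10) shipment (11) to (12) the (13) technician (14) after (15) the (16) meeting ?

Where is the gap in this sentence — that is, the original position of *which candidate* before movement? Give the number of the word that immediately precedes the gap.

6

In situ: The supervisor did allege which candidate could give the shipment to the technician after the meeting.
'which candidate' is the subject of the clause embedded under 'allege'. It moves to the left edge, and the trace sits right after 'allege':
Which candidate did the supervisor allege ___ could give the shipment to the technician after the meeting?
'allege' is word 6.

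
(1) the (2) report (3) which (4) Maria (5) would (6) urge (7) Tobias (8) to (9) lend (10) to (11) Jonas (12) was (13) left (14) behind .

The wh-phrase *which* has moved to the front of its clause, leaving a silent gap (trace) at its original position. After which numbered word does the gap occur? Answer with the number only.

'which' functions as the direct object of 'lend'. Fronting leaves a gap immediately after 'lend':
The report which Maria would urge Tobias to lend ___ to Jonas was left behind.
'lend' is word 9.

9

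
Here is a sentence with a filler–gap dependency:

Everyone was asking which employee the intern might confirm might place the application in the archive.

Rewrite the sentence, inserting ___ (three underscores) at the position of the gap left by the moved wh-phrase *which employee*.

In situ: The intern might confirm which employee might place the application in the archive.
'which employee' is the subject of the clause embedded under 'confirm'. The gap is right after 'confirm'.

Everyone was asking which employee the intern might confirm ___ might place the application in the archive.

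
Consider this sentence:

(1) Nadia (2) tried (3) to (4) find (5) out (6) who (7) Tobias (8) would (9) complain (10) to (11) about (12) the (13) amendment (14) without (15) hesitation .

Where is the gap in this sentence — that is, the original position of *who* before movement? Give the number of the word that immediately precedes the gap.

10

Before movement: Tobias would complain to who about the amendment without hesitation.
'who' functions as the object of the preposition 'to'. Wh-movement fronts it, leaving a gap right after 'to':
Nadia tried to find out who Tobias would complain to ___ about the amendment without hesitation.
'to' is word 10.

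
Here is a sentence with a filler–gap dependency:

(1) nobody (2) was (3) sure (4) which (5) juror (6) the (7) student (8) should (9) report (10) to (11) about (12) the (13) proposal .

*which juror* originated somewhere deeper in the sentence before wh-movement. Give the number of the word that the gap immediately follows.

10

Pre-movement form: The student should report to which juror about the proposal.
'which juror' is the object of the preposition 'to'. Wh-movement fronts it, leaving a gap right after 'to':
Nobody was sure which juror the student should report to ___ about the proposal.
'to' is word 10.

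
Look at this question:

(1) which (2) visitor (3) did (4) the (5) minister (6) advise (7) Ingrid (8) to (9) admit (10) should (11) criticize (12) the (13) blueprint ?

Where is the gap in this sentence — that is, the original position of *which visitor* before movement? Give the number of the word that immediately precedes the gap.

9

Pre-movement form: The minister did advise Ingrid to admit which visitor should criticize the blueprint.
'which visitor' functions as the subject of the clause embedded under 'admit'. It moves to the left edge, and the trace sits right after 'admit':
Which visitor did the minister advise Ingrid to admit ___ should criticize the blueprint?
'admit' is word 9.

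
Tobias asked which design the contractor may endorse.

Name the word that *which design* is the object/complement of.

In situ: The contractor may endorse which design.
The filler 'which design' is interpreted as the direct object of 'endorse'. It moves to the left edge, and the trace sits right after 'endorse':
Tobias asked which design the contractor may endorse ___.

endorse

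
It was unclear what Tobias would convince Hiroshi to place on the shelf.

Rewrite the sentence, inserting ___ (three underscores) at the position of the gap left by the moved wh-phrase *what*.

It was unclear what Tobias would convince Hiroshi to place ___ on the shelf.

Underlying clause: Tobias would convince Hiroshi to place what on the shelf.
The filler 'what' is interpreted as the direct object of 'place'. The gap is right after 'place'.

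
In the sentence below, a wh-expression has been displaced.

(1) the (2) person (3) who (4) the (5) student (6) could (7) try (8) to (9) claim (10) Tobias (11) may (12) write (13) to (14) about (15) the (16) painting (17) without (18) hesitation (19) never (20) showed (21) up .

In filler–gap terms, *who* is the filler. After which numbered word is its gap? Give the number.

13

'who' is the object of the preposition 'to'. Fronting leaves a gap immediately after 'to':
The person who the student could try to claim Tobias may write to ___ about the painting without hesitation never showed up.
'to' is word 13.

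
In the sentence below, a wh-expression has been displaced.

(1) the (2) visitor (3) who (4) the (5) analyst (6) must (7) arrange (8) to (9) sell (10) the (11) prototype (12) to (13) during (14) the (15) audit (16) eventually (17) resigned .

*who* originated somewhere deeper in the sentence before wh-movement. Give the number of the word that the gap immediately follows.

'who' functions as the object of the preposition 'to' (recipient of 'sell'). Fronting leaves a gap immediately after 'to':
The visitor who the analyst must arrange to sell the prototype to ___ during the audit eventually resigned.
'to' is word 12.

12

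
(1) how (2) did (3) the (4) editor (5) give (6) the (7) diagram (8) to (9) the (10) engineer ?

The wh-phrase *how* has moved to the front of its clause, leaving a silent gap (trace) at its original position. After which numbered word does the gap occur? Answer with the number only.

10

In situ: The editor did give the diagram to the engineer how.
'how' is the manner adjunct. It moves to the left edge, and the trace sits right after 'engineer':
How did the editor give the diagram to the engineer ___?
'engineer' is word 10.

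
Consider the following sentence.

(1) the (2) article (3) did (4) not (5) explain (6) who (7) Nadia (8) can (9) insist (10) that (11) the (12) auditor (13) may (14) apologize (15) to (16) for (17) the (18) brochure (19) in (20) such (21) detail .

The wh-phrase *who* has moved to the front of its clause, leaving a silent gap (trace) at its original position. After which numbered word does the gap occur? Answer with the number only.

15

Before movement: Nadia can insist that the auditor may apologize to who for the brochure in such detail.
The filler 'who' is interpreted as the object of the preposition 'to'. It moves to the left edge, and the trace sits right after 'to':
The article did not explain who Nadia can insist that the auditor may apologize to ___ for the brochure in such detail.
'to' is word 15.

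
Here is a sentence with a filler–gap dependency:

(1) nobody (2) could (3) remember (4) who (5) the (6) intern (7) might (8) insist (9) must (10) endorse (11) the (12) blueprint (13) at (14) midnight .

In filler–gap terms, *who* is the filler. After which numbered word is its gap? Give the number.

8

Pre-movement form: The intern might insist who must endorse the blueprint at midnight.
'who' functions as the subject of the clause embedded under 'insist'. Wh-movement fronts it, leaving a gap right after 'insist':
Nobody could remember who the intern might insist ___ must endorse the blueprint at midnight.
'insist' is word 8.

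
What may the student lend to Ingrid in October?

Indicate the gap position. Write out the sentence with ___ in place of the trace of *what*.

What may the student lend ___ to Ingrid in October?

Before movement: The student may lend what to Ingrid in October.
'what' functions as the direct object of 'lend'. The gap is right after 'lend'.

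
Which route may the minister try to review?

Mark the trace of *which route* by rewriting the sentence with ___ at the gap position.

Pre-movement form: The minister may try to review which route.
'which route' is the direct object of 'review'. The gap is right after 'review'.

Which route may the minister try to review ___?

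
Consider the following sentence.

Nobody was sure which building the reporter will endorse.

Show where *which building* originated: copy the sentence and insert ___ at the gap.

Pre-movement form: The reporter will endorse which building.
The filler 'which building' is interpreted as the direct object of 'endorse'. The gap is right after 'endorse'.

Nobody was sure which building the reporter will endorse ___.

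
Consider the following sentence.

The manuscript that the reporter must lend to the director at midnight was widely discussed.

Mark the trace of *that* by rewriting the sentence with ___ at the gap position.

The manuscript that the reporter must lend ___ to the director at midnight was widely discussed.

'that' functions as the direct object of 'lend'. The gap is right after 'lend'.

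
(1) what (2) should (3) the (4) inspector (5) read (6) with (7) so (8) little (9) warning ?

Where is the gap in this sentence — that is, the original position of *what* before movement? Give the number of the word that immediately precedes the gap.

5

Before movement: The inspector should read what with so little warning.
The filler 'what' is interpreted as the direct object of 'read'. Fronting leaves a gap immediately after 'read':
What should the inspector read ___ with so little warning?
'read' is word 5.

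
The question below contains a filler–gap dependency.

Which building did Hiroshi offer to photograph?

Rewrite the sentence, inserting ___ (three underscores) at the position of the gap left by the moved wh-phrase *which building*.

Which building did Hiroshi offer to photograph ___?

Before movement: Hiroshi did offer to photograph which building.
'which building' is the direct object of 'photograph'. The gap is right after 'photograph'.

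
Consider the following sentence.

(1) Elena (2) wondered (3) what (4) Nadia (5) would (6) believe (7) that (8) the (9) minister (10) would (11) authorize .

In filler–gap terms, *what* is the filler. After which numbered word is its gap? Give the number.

Before movement: Nadia would believe that the minister would authorize what.
The filler 'what' is interpreted as the direct object of 'authorize'. It moves to the left edge, and the trace sits right after 'authorize':
Elena wondered what Nadia would believe that the minister would authorize ___.
'authorize' is word 11.

11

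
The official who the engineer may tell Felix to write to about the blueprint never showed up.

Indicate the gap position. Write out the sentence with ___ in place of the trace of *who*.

The official who the engineer may tell Felix to write to ___ about the blueprint never showed up.

The filler 'who' is interpreted as the object of the preposition 'to'. The gap is right after 'to'.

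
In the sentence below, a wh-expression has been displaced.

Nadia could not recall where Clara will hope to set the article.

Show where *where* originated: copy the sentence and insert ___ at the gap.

Underlying clause: Clara will hope to set the article where.
The filler 'where' is interpreted as the locative complement of 'set'. The gap is right after 'article'.

Nadia could not recall where Clara will hope to set the article ___.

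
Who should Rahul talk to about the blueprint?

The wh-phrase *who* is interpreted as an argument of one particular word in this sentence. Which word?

to

In situ: Rahul should talk to who about the blueprint.
The filler 'who' is interpreted as the object of the preposition 'to'. It moves to the left edge, and the trace sits right after 'to':
Who should Rahul talk to ___ about the blueprint?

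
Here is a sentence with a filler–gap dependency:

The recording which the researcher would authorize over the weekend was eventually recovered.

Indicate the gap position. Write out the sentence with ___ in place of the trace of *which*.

The recording which the researcher would authorize ___ over the weekend was eventually recovered.

The filler 'which' is interpreted as the direct object of 'authorize'. The gap is right after 'authorize'.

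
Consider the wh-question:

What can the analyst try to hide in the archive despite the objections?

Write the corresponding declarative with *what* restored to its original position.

'what' functions as the direct object of 'hide'. Wh-movement fronts it, leaving a gap right after 'hide':
What can the analyst try to hide ___ in the archive despite the objections?

The analyst can try to hide what in the archive despite the objections.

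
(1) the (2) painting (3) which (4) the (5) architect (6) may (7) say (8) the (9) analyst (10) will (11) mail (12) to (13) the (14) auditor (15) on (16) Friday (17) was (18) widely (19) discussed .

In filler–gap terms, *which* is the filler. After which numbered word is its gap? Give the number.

'which' is the direct object of 'mail'. Fronting leaves a gap immediately after 'mail':
The painting which the architect may say the analyst will mail ___ to the auditor on Friday was widely discussed.
'mail' is word 11.

11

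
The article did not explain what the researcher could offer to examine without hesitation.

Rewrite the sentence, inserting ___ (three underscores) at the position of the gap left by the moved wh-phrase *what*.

The article did not explain what the researcher could offer to examine ___ without hesitation.

Underlying clause: The researcher could offer to examine what without hesitation.
'what' functions as the direct object of 'examine'. The gap is right after 'examine'.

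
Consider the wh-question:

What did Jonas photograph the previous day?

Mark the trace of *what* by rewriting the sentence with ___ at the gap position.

In situ: Jonas did photograph what the previous day.
The filler 'what' is interpreted as the direct object of 'photograph'. The gap is right after 'photograph'.

What did Jonas photograph ___ the previous day?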